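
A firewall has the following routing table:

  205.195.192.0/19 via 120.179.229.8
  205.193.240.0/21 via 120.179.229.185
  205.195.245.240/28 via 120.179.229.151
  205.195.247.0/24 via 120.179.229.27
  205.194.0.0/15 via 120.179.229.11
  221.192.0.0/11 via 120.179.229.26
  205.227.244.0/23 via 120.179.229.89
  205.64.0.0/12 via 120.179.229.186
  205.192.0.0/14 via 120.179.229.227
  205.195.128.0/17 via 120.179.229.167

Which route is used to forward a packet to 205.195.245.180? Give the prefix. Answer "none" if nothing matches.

Entries matching 205.195.245.180:
  205.192.0.0/14 (205.192.0.0 - 205.195.255.255)
  205.194.0.0/15 (205.194.0.0 - 205.195.255.255)
  205.195.128.0/17 (205.195.128.0 - 205.195.255.255)
Most specific is 205.195.128.0/17.

205.195.128.0/17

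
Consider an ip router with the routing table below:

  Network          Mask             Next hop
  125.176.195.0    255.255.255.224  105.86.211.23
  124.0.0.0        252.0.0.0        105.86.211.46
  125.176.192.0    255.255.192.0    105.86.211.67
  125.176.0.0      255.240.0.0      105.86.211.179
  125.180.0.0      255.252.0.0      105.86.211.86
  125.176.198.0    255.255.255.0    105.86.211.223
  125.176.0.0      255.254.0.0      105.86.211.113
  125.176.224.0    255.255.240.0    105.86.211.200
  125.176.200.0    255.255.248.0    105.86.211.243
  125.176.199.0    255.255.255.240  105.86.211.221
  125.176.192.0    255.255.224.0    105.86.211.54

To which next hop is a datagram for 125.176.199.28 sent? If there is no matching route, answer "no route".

Routes whose prefix contains 125.176.199.28:
  124.0.0.0/6 (124.0.0.0 - 127.255.255.255) -> 105.86.211.46
  125.176.0.0/12 (125.176.0.0 - 125.191.255.255) -> 105.86.211.179
  125.176.0.0/15 (125.176.0.0 - 125.177.255.255) -> 105.86.211.113
  125.176.192.0/18 (125.176.192.0 - 125.176.255.255) -> 105.86.211.67
  125.176.192.0/19 (125.176.192.0 - 125.176.223.255) -> 105.86.211.54
More-specific entries that do NOT match:
  125.176.199.0/28 (125.176.199.0 - 125.176.199.15) does not contain 125.176.199.28
  125.176.195.0/27 (125.176.195.0 - 125.176.195.31) does not contain 125.176.199.28
  125.176.198.0/24 (125.176.198.0 - 125.176.198.255) does not contain 125.176.199.28
  125.176.200.0/21 (125.176.200.0 - 125.176.207.255) does not contain 125.176.199.28
  125.176.224.0/20 (125.176.224.0 - 125.176.239.255) does not contain 125.176.199.28
Longest matching prefix is /19 -> next hop 105.86.211.54.

105.86.211.54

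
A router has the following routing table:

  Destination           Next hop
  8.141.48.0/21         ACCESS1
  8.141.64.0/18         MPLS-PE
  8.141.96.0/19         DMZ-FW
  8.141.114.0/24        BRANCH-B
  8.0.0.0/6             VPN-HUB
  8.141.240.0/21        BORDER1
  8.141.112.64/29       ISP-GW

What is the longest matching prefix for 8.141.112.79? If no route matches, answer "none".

8.141.96.0/19

Entries matching 8.141.112.79:
  8.0.0.0/6 (8.0.0.0 - 11.255.255.255)
  8.141.64.0/18 (8.141.64.0 - 8.141.127.255)
  8.141.96.0/19 (8.141.96.0 - 8.141.127.255)
Most specific is 8.141.96.0/19.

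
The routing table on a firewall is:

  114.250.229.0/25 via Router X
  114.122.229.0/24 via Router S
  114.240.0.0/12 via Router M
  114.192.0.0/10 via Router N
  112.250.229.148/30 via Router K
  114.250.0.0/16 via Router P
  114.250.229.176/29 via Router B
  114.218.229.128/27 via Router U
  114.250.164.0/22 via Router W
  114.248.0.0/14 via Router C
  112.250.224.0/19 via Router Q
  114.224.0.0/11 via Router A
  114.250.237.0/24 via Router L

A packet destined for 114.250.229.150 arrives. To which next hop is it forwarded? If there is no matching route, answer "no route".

Router P

Routes whose prefix contains 114.250.229.150:
  114.192.0.0/10 (114.192.0.0 - 114.255.255.255) -> Router N
  114.224.0.0/11 (114.224.0.0 - 114.255.255.255) -> Router A
  114.240.0.0/12 (114.240.0.0 - 114.255.255.255) -> Router M
  114.248.0.0/14 (114.248.0.0 - 114.251.255.255) -> Router C
  114.250.0.0/16 (114.250.0.0 - 114.250.255.255) -> Router P
More-specific entries that do NOT match:
  112.250.229.148/30 (112.250.229.148 - 112.250.229.151) does not contain 114.250.229.150
  114.250.229.176/29 (114.250.229.176 - 114.250.229.183) does not contain 114.250.229.150
  114.218.229.128/27 (114.218.229.128 - 114.218.229.159) does not contain 114.250.229.150
  114.250.229.0/25 (114.250.229.0 - 114.250.229.127) does not contain 114.250.229.150
  114.122.229.0/24 (114.122.229.0 - 114.122.229.255) does not contain 114.250.229.150
  114.250.237.0/24 (114.250.237.0 - 114.250.237.255) does not contain 114.250.229.150
  114.250.164.0/22 (114.250.164.0 - 114.250.167.255) does not contain 114.250.229.150
  112.250.224.0/19 (112.250.224.0 - 112.250.255.255) does not contain 114.250.229.150
Longest matching prefix is /16 -> next hop Router P.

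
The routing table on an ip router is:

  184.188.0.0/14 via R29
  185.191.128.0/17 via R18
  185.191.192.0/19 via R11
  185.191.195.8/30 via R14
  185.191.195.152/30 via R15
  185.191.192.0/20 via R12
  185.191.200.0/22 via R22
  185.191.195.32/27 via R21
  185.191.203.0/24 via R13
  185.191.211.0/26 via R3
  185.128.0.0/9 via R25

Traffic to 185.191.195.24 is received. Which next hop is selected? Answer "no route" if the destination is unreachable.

R12

Routes whose prefix contains 185.191.195.24:
  185.128.0.0/9 (185.128.0.0 - 185.255.255.255) -> R25
  185.191.128.0/17 (185.191.128.0 - 185.191.255.255) -> R18
  185.191.192.0/19 (185.191.192.0 - 185.191.223.255) -> R11
  185.191.192.0/20 (185.191.192.0 - 185.191.207.255) -> R12
More-specific entries that do NOT match:
  185.191.195.8/30 (185.191.195.8 - 185.191.195.11) does not contain 185.191.195.24
  185.191.195.152/30 (185.191.195.152 - 185.191.195.155) does not contain 185.191.195.24
  185.191.195.32/27 (185.191.195.32 - 185.191.195.63) does not contain 185.191.195.24
  185.191.211.0/26 (185.191.211.0 - 185.191.211.63) does not contain 185.191.195.24
  185.191.203.0/24 (185.191.203.0 - 185.191.203.255) does not contain 185.191.195.24
  185.191.200.0/22 (185.191.200.0 - 185.191.203.255) does not contain 185.191.195.24
Longest matching prefix is /20 -> next hop R12.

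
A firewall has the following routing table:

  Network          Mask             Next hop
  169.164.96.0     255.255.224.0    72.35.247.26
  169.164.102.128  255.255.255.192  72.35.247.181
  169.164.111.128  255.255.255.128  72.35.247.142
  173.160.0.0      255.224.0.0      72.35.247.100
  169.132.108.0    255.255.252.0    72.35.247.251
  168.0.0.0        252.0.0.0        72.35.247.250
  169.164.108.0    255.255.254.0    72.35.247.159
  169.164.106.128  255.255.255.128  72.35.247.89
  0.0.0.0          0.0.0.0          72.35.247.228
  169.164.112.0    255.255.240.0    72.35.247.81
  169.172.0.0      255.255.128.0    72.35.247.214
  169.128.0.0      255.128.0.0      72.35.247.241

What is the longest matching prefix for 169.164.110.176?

Entries matching 169.164.110.176:
  0.0.0.0/0 (default, matches everything)
  168.0.0.0/6 (168.0.0.0 - 171.255.255.255)
  169.128.0.0/9 (169.128.0.0 - 169.255.255.255)
  169.164.96.0/19 (169.164.96.0 - 169.164.127.255)
Most specific is 169.164.96.0/19.

169.164.96.0/19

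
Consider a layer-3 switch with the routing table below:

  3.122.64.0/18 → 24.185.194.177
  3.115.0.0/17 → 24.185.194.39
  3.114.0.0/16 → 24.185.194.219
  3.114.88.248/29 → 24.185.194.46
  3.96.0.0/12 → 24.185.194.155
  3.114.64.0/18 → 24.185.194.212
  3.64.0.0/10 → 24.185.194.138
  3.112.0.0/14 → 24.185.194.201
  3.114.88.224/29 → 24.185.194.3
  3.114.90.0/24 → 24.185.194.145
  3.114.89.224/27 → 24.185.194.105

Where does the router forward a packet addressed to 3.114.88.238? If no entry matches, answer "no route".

24.185.194.212

Routes whose prefix contains 3.114.88.238:
  3.64.0.0/10 (3.64.0.0 - 3.127.255.255) -> 24.185.194.138
  3.112.0.0/14 (3.112.0.0 - 3.115.255.255) -> 24.185.194.201
  3.114.0.0/16 (3.114.0.0 - 3.114.255.255) -> 24.185.194.219
  3.114.64.0/18 (3.114.64.0 - 3.114.127.255) -> 24.185.194.212
More-specific entries that do NOT match:
  3.114.88.248/29 (3.114.88.248 - 3.114.88.255) does not contain 3.114.88.238
  3.114.88.224/29 (3.114.88.224 - 3.114.88.231) does not contain 3.114.88.238
  3.114.89.224/27 (3.114.89.224 - 3.114.89.255) does not contain 3.114.88.238
  3.114.90.0/24 (3.114.90.0 - 3.114.90.255) does not contain 3.114.88.238
Longest matching prefix is /18 -> next hop 24.185.194.212.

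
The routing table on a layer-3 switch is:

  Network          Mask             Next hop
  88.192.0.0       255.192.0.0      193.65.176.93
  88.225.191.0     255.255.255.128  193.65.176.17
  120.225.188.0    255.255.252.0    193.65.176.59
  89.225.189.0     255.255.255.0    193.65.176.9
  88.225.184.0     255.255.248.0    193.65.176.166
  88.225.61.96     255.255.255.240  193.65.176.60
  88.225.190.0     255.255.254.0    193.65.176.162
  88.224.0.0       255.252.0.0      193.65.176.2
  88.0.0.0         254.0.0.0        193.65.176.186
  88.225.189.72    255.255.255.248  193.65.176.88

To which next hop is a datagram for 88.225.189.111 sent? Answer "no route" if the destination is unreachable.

193.65.176.166

Routes whose prefix contains 88.225.189.111:
  88.0.0.0/7 (88.0.0.0 - 89.255.255.255) -> 193.65.176.186
  88.192.0.0/10 (88.192.0.0 - 88.255.255.255) -> 193.65.176.93
  88.224.0.0/14 (88.224.0.0 - 88.227.255.255) -> 193.65.176.2
  88.225.184.0/21 (88.225.184.0 - 88.225.191.255) -> 193.65.176.166
More-specific entries that do NOT match:
  88.225.189.72/29 (88.225.189.72 - 88.225.189.79) does not contain 88.225.189.111
  88.225.61.96/28 (88.225.61.96 - 88.225.61.111) does not contain 88.225.189.111
  88.225.191.0/25 (88.225.191.0 - 88.225.191.127) does not contain 88.225.189.111
  89.225.189.0/24 (89.225.189.0 - 89.225.189.255) does not contain 88.225.189.111
  88.225.190.0/23 (88.225.190.0 - 88.225.191.255) does not contain 88.225.189.111
  120.225.188.0/22 (120.225.188.0 - 120.225.191.255) does not contain 88.225.189.111
Longest matching prefix is /21 -> next hop 193.65.176.166.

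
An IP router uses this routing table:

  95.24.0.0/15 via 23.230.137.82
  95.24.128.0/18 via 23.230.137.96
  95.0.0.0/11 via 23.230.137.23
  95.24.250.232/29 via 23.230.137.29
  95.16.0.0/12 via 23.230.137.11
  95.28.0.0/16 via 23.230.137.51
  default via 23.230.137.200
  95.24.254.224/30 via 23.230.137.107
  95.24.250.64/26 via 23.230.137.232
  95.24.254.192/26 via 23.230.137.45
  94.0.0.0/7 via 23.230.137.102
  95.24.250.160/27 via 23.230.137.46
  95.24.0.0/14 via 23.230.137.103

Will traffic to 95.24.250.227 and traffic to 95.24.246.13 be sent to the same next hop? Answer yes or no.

yes

95.24.250.227: longest match 95.24.0.0/15 -> 23.230.137.82
95.24.246.13: longest match 95.24.0.0/15 -> 23.230.137.82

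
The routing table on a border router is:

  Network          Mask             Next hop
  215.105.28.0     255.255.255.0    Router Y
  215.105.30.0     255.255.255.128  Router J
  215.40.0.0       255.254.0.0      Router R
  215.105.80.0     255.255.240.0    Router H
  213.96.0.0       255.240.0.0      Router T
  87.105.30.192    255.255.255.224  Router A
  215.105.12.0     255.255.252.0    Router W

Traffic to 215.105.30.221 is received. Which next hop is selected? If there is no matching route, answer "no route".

No entry's prefix contains 215.105.30.221; there is no default route.

no route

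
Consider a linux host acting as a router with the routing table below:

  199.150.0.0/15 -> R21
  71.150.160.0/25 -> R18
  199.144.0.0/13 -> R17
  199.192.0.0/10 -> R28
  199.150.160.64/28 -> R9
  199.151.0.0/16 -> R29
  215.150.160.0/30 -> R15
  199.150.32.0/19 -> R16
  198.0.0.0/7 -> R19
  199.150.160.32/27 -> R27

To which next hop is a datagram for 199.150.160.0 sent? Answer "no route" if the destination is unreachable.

R21

Routes whose prefix contains 199.150.160.0:
  198.0.0.0/7 (198.0.0.0 - 199.255.255.255) -> R19
  199.144.0.0/13 (199.144.0.0 - 199.151.255.255) -> R17
  199.150.0.0/15 (199.150.0.0 - 199.151.255.255) -> R21
More-specific entries that do NOT match:
  215.150.160.0/30 (215.150.160.0 - 215.150.160.3) does not contain 199.150.160.0
  199.150.160.64/28 (199.150.160.64 - 199.150.160.79) does not contain 199.150.160.0
  199.150.160.32/27 (199.150.160.32 - 199.150.160.63) does not contain 199.150.160.0
  71.150.160.0/25 (71.150.160.0 - 71.150.160.127) does not contain 199.150.160.0
  199.150.32.0/19 (199.150.32.0 - 199.150.63.255) does not contain 199.150.160.0
  199.151.0.0/16 (199.151.0.0 - 199.151.255.255) does not contain 199.150.160.0
Longest matching prefix is /15 -> next hop R21.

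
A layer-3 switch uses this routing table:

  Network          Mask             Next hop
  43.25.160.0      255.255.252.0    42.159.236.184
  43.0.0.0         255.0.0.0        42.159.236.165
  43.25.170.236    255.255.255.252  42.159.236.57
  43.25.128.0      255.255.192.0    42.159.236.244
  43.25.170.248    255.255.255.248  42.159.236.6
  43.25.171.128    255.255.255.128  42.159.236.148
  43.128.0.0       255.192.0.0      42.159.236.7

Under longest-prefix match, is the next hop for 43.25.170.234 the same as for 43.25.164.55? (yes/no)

yes

43.25.170.234: longest match 43.25.128.0/18 -> 42.159.236.244
43.25.164.55: longest match 43.25.128.0/18 -> 42.159.236.244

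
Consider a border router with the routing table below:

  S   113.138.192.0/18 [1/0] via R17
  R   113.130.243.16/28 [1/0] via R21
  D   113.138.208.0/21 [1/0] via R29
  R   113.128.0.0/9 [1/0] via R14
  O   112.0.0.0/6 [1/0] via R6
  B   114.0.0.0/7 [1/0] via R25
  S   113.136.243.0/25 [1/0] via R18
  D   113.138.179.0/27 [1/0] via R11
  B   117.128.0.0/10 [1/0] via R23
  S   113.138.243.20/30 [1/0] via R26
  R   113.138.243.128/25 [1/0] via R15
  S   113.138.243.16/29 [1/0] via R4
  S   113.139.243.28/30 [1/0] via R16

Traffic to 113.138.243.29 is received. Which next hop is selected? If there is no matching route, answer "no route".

R17

Routes whose prefix contains 113.138.243.29:
  112.0.0.0/6 (112.0.0.0 - 115.255.255.255) -> R6
  113.128.0.0/9 (113.128.0.0 - 113.255.255.255) -> R14
  113.138.192.0/18 (113.138.192.0 - 113.138.255.255) -> R17
More-specific entries that do NOT match:
  113.138.243.20/30 (113.138.243.20 - 113.138.243.23) does not contain 113.138.243.29
  113.139.243.28/30 (113.139.243.28 - 113.139.243.31) does not contain 113.138.243.29
  113.138.243.16/29 (113.138.243.16 - 113.138.243.23) does not contain 113.138.243.29
  113.130.243.16/28 (113.130.243.16 - 113.130.243.31) does not contain 113.138.243.29
  113.138.179.0/27 (113.138.179.0 - 113.138.179.31) does not contain 113.138.243.29
  113.136.243.0/25 (113.136.243.0 - 113.136.243.127) does not contain 113.138.243.29
  113.138.243.128/25 (113.138.243.128 - 113.138.243.255) does not contain 113.138.243.29
  113.138.208.0/21 (113.138.208.0 - 113.138.215.255) does not contain 113.138.243.29
Longest matching prefix is /18 -> next hop R17.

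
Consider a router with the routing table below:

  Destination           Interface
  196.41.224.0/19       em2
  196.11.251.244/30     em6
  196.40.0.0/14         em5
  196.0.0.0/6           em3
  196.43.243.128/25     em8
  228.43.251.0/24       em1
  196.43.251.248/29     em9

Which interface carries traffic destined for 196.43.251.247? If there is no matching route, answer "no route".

em5

Routes whose prefix contains 196.43.251.247:
  196.0.0.0/6 (196.0.0.0 - 199.255.255.255) -> em3
  196.40.0.0/14 (196.40.0.0 - 196.43.255.255) -> em5
More-specific entries that do NOT match:
  196.11.251.244/30 (196.11.251.244 - 196.11.251.247) does not contain 196.43.251.247
  196.43.251.248/29 (196.43.251.248 - 196.43.251.255) does not contain 196.43.251.247
  196.43.243.128/25 (196.43.243.128 - 196.43.243.255) does not contain 196.43.251.247
  228.43.251.0/24 (228.43.251.0 - 228.43.251.255) does not contain 196.43.251.247
  196.41.224.0/19 (196.41.224.0 - 196.41.255.255) does not contain 196.43.251.247
Longest matching prefix is /14 -> interface em5.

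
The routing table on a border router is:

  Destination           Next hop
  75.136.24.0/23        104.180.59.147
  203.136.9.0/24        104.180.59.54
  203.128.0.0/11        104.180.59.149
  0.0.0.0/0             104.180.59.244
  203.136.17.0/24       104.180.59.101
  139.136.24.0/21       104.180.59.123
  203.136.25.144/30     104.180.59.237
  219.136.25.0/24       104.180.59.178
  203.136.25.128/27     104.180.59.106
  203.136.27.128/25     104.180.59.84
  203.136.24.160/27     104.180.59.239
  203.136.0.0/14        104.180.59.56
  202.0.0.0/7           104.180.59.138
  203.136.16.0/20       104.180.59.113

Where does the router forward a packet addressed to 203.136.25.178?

Routes whose prefix contains 203.136.25.178:
  0.0.0.0/0 (default, matches everything) -> 104.180.59.244
  202.0.0.0/7 (202.0.0.0 - 203.255.255.255) -> 104.180.59.138
  203.128.0.0/11 (203.128.0.0 - 203.159.255.255) -> 104.180.59.149
  203.136.0.0/14 (203.136.0.0 - 203.139.255.255) -> 104.180.59.56
  203.136.16.0/20 (203.136.16.0 - 203.136.31.255) -> 104.180.59.113
More-specific entries that do NOT match:
  203.136.25.144/30 (203.136.25.144 - 203.136.25.147) does not contain 203.136.25.178
  203.136.25.128/27 (203.136.25.128 - 203.136.25.159) does not contain 203.136.25.178
  203.136.24.160/27 (203.136.24.160 - 203.136.24.191) does not contain 203.136.25.178
  203.136.27.128/25 (203.136.27.128 - 203.136.27.255) does not contain 203.136.25.178
  203.136.9.0/24 (203.136.9.0 - 203.136.9.255) does not contain 203.136.25.178
  203.136.17.0/24 (203.136.17.0 - 203.136.17.255) does not contain 203.136.25.178
  219.136.25.0/24 (219.136.25.0 - 219.136.25.255) does not contain 203.136.25.178
  75.136.24.0/23 (75.136.24.0 - 75.136.25.255) does not contain 203.136.25.178
  139.136.24.0/21 (139.136.24.0 - 139.136.31.255) does not contain 203.136.25.178
Longest matching prefix is /20 -> next hop 104.180.59.113.

104.180.59.113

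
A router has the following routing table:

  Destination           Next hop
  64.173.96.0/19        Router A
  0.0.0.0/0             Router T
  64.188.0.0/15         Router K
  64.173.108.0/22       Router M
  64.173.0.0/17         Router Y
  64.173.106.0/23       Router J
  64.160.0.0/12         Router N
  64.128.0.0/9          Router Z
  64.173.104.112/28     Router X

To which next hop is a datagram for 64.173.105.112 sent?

Router A

Routes whose prefix contains 64.173.105.112:
  0.0.0.0/0 (default, matches everything) -> Router T
  64.128.0.0/9 (64.128.0.0 - 64.255.255.255) -> Router Z
  64.160.0.0/12 (64.160.0.0 - 64.175.255.255) -> Router N
  64.173.0.0/17 (64.173.0.0 - 64.173.127.255) -> Router Y
  64.173.96.0/19 (64.173.96.0 - 64.173.127.255) -> Router A
More-specific entries that do NOT match:
  64.173.104.112/28 (64.173.104.112 - 64.173.104.127) does not contain 64.173.105.112
  64.173.106.0/23 (64.173.106.0 - 64.173.107.255) does not contain 64.173.105.112
  64.173.108.0/22 (64.173.108.0 - 64.173.111.255) does not contain 64.173.105.112
Longest matching prefix is /19 -> next hop Router A.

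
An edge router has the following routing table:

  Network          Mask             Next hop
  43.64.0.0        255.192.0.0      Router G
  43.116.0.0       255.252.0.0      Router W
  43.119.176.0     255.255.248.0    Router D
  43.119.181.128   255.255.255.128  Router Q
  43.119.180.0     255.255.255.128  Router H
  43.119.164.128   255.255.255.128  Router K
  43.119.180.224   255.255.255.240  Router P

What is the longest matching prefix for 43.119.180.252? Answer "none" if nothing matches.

43.119.176.0/21

Entries matching 43.119.180.252:
  43.64.0.0/10 (43.64.0.0 - 43.127.255.255)
  43.116.0.0/14 (43.116.0.0 - 43.119.255.255)
  43.119.176.0/21 (43.119.176.0 - 43.119.183.255)
Most specific is 43.119.176.0/21.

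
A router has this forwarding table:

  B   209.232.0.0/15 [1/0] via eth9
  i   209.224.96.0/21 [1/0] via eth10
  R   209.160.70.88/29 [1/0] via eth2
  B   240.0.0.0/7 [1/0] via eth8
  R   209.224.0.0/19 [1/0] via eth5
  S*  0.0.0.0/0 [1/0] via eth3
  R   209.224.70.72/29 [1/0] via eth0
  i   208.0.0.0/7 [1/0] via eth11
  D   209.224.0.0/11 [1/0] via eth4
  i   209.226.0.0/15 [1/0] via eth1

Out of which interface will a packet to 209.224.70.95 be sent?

eth4

Routes whose prefix contains 209.224.70.95:
  0.0.0.0/0 (default, matches everything) -> eth3
  208.0.0.0/7 (208.0.0.0 - 209.255.255.255) -> eth11
  209.224.0.0/11 (209.224.0.0 - 209.255.255.255) -> eth4
More-specific entries that do NOT match:
  209.160.70.88/29 (209.160.70.88 - 209.160.70.95) does not contain 209.224.70.95
  209.224.70.72/29 (209.224.70.72 - 209.224.70.79) does not contain 209.224.70.95
  209.224.96.0/21 (209.224.96.0 - 209.224.103.255) does not contain 209.224.70.95
  209.224.0.0/19 (209.224.0.0 - 209.224.31.255) does not contain 209.224.70.95
  209.232.0.0/15 (209.232.0.0 - 209.233.255.255) does not contain 209.224.70.95
  209.226.0.0/15 (209.226.0.0 - 209.227.255.255) does not contain 209.224.70.95
Longest matching prefix is /11 -> interface eth4.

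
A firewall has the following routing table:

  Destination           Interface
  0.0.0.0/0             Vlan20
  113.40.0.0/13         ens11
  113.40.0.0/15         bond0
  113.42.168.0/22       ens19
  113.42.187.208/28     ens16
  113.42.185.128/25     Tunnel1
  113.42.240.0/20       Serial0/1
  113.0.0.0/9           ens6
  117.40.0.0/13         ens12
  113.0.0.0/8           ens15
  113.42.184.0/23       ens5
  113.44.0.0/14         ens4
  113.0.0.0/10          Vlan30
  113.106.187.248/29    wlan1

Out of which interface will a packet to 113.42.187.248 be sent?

Routes whose prefix contains 113.42.187.248:
  0.0.0.0/0 (default, matches everything) -> Vlan20
  113.0.0.0/8 (113.0.0.0 - 113.255.255.255) -> ens15
  113.0.0.0/9 (113.0.0.0 - 113.127.255.255) -> ens6
  113.0.0.0/10 (113.0.0.0 - 113.63.255.255) -> Vlan30
  113.40.0.0/13 (113.40.0.0 - 113.47.255.255) -> ens11
More-specific entries that do NOT match:
  113.106.187.248/29 (113.106.187.248 - 113.106.187.255) does not contain 113.42.187.248
  113.42.187.208/28 (113.42.187.208 - 113.42.187.223) does not contain 113.42.187.248
  113.42.185.128/25 (113.42.185.128 - 113.42.185.255) does not contain 113.42.187.248
  113.42.184.0/23 (113.42.184.0 - 113.42.185.255) does not contain 113.42.187.248
  113.42.168.0/22 (113.42.168.0 - 113.42.171.255) does not contain 113.42.187.248
  113.42.240.0/20 (113.42.240.0 - 113.42.255.255) does not contain 113.42.187.248
  113.40.0.0/15 (113.40.0.0 - 113.41.255.255) does not contain 113.42.187.248
  113.44.0.0/14 (113.44.0.0 - 113.47.255.255) does not contain 113.42.187.248
Longest matching prefix is /13 -> interface ens11.

ens11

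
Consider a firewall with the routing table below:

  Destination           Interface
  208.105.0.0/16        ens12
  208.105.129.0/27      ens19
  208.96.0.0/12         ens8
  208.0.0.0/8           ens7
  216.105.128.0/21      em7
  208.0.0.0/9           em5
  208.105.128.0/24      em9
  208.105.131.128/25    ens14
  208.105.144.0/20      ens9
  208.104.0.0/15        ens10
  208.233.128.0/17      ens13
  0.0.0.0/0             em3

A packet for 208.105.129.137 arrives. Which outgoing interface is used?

Routes whose prefix contains 208.105.129.137:
  0.0.0.0/0 (default, matches everything) -> em3
  208.0.0.0/8 (208.0.0.0 - 208.255.255.255) -> ens7
  208.0.0.0/9 (208.0.0.0 - 208.127.255.255) -> em5
  208.96.0.0/12 (208.96.0.0 - 208.111.255.255) -> ens8
  208.104.0.0/15 (208.104.0.0 - 208.105.255.255) -> ens10
  208.105.0.0/16 (208.105.0.0 - 208.105.255.255) -> ens12
More-specific entries that do NOT match:
  208.105.129.0/27 (208.105.129.0 - 208.105.129.31) does not contain 208.105.129.137
  208.105.131.128/25 (208.105.131.128 - 208.105.131.255) does not contain 208.105.129.137
  208.105.128.0/24 (208.105.128.0 - 208.105.128.255) does not contain 208.105.129.137
  216.105.128.0/21 (216.105.128.0 - 216.105.135.255) does not contain 208.105.129.137
  208.105.144.0/20 (208.105.144.0 - 208.105.159.255) does not contain 208.105.129.137
  208.233.128.0/17 (208.233.128.0 - 208.233.255.255) does not contain 208.105.129.137
Longest matching prefix is /16 -> interface ens12.

ens12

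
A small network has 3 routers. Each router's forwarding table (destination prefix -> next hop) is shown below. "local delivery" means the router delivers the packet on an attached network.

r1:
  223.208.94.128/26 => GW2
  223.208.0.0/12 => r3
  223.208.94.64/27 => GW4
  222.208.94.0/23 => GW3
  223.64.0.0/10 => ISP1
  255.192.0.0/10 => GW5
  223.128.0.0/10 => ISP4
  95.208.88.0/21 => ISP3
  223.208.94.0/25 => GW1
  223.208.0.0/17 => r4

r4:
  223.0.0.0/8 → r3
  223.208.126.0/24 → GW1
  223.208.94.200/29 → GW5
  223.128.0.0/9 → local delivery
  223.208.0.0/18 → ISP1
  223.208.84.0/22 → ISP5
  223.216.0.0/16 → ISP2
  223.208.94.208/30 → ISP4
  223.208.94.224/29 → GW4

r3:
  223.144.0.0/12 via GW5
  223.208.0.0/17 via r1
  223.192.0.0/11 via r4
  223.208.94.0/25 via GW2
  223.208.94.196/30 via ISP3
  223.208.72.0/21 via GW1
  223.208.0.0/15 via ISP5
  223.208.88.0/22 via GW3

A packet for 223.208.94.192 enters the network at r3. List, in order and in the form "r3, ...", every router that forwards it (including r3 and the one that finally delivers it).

At r3: longest match for 223.208.94.192 is 223.208.0.0/17 -> r1
At r1: longest match for 223.208.94.192 is 223.208.0.0/17 -> r4
At r4: longest match for 223.208.94.192 is 223.128.0.0/9 -> local delivery

r3, r1, r4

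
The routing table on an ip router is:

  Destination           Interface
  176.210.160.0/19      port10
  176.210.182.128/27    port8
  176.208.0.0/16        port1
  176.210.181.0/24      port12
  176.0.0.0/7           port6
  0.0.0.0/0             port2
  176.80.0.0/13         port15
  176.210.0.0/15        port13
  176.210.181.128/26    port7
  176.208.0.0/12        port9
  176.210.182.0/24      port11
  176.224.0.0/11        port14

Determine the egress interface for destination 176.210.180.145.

port10

Routes whose prefix contains 176.210.180.145:
  0.0.0.0/0 (default, matches everything) -> port2
  176.0.0.0/7 (176.0.0.0 - 177.255.255.255) -> port6
  176.208.0.0/12 (176.208.0.0 - 176.223.255.255) -> port9
  176.210.0.0/15 (176.210.0.0 - 176.211.255.255) -> port13
  176.210.160.0/19 (176.210.160.0 - 176.210.191.255) -> port10
More-specific entries that do NOT match:
  176.210.182.128/27 (176.210.182.128 - 176.210.182.159) does not contain 176.210.180.145
  176.210.181.128/26 (176.210.181.128 - 176.210.181.191) does not contain 176.210.180.145
  176.210.181.0/24 (176.210.181.0 - 176.210.181.255) does not contain 176.210.180.145
  176.210.182.0/24 (176.210.182.0 - 176.210.182.255) does not contain 176.210.180.145
Longest matching prefix is /19 -> interface port10.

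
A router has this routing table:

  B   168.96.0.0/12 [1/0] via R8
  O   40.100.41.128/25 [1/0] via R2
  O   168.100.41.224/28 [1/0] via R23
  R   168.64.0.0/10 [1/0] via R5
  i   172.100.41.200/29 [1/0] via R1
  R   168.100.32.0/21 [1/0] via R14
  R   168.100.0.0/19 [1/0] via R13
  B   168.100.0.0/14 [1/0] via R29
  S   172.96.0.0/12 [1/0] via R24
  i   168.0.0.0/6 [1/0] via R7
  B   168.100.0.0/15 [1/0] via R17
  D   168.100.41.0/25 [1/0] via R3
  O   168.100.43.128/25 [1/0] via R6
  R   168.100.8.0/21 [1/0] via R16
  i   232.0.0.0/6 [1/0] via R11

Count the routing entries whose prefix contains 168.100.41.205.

Prefixes containing 168.100.41.205:
  168.0.0.0/6 (168.0.0.0 - 171.255.255.255)
  168.64.0.0/10 (168.64.0.0 - 168.127.255.255)
  168.96.0.0/12 (168.96.0.0 - 168.111.255.255)
  168.100.0.0/14 (168.100.0.0 - 168.103.255.255)
  168.100.0.0/15 (168.100.0.0 - 168.101.255.255)
Total matching entries: 5.

5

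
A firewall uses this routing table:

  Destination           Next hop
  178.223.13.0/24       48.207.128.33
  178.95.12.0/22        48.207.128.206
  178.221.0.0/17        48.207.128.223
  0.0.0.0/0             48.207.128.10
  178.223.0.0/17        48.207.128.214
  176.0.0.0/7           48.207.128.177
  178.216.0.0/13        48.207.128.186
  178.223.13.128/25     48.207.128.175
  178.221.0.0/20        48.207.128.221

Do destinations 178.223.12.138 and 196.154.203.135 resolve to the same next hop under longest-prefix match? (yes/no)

no

178.223.12.138: longest match 178.223.0.0/17 -> 48.207.128.214
196.154.203.135: longest match 0.0.0.0/0 -> 48.207.128.10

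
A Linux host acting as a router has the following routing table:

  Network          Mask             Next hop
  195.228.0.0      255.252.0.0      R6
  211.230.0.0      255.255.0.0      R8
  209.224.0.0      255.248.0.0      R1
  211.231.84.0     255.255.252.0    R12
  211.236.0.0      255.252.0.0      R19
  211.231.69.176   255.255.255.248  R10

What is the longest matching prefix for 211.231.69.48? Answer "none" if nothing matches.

none

211.231.69.48 is outside every listed prefix and there is no default route.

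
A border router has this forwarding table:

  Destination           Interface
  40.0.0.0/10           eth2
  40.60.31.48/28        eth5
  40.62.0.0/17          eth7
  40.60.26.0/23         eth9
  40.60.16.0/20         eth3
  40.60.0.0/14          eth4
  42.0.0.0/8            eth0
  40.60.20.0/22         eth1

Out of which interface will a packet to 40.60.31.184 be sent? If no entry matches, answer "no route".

Routes whose prefix contains 40.60.31.184:
  40.0.0.0/10 (40.0.0.0 - 40.63.255.255) -> eth2
  40.60.0.0/14 (40.60.0.0 - 40.63.255.255) -> eth4
  40.60.16.0/20 (40.60.16.0 - 40.60.31.255) -> eth3
More-specific entries that do NOT match:
  40.60.31.48/28 (40.60.31.48 - 40.60.31.63) does not contain 40.60.31.184
  40.60.26.0/23 (40.60.26.0 - 40.60.27.255) does not contain 40.60.31.184
  40.60.20.0/22 (40.60.20.0 - 40.60.23.255) does not contain 40.60.31.184
Longest matching prefix is /20 -> interface eth3.

eth3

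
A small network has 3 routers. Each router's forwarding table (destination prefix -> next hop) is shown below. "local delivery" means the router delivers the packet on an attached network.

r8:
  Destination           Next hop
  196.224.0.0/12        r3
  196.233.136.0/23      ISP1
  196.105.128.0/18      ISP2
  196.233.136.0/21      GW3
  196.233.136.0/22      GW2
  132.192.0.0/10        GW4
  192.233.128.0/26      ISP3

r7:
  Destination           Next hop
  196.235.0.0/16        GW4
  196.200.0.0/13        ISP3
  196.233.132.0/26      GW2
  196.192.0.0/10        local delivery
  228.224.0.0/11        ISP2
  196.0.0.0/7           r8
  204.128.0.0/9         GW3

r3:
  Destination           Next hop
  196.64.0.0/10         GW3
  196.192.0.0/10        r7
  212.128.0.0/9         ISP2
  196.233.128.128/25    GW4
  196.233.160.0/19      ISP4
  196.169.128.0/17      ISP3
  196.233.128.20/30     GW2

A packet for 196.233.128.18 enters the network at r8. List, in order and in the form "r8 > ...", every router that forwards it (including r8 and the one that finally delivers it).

r8 > r3 > r7

At r8: longest match for 196.233.128.18 is 196.224.0.0/12 -> r3
At r3: longest match for 196.233.128.18 is 196.192.0.0/10 -> r7
At r7: longest match for 196.233.128.18 is 196.192.0.0/10 -> local delivery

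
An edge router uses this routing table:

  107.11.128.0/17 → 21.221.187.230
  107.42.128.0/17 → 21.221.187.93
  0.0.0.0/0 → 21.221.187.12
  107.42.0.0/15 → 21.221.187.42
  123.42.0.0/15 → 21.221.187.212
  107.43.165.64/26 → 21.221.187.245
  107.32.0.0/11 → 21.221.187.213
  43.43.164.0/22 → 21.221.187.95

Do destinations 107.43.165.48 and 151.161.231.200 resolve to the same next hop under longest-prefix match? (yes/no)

107.43.165.48: longest match 107.42.0.0/15 -> 21.221.187.42
151.161.231.200: longest match 0.0.0.0/0 -> 21.221.187.12

no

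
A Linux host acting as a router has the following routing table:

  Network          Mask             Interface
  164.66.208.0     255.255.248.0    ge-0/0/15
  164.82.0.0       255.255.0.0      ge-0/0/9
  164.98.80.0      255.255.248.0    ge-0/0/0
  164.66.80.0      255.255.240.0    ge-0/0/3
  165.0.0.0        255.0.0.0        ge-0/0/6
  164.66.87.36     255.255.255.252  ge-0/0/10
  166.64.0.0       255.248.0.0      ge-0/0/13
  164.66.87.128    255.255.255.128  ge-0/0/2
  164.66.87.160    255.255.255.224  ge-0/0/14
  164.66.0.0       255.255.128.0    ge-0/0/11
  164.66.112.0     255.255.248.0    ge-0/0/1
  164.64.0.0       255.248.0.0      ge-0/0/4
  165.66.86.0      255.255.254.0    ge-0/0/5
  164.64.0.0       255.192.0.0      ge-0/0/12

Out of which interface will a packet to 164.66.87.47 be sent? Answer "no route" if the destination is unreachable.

Routes whose prefix contains 164.66.87.47:
  164.64.0.0/10 (164.64.0.0 - 164.127.255.255) -> ge-0/0/12
  164.64.0.0/13 (164.64.0.0 - 164.71.255.255) -> ge-0/0/4
  164.66.0.0/17 (164.66.0.0 - 164.66.127.255) -> ge-0/0/11
  164.66.80.0/20 (164.66.80.0 - 164.66.95.255) -> ge-0/0/3
More-specific entries that do NOT match:
  164.66.87.36/30 (164.66.87.36 - 164.66.87.39) does not contain 164.66.87.47
  164.66.87.160/27 (164.66.87.160 - 164.66.87.191) does not contain 164.66.87.47
  164.66.87.128/25 (164.66.87.128 - 164.66.87.255) does not contain 164.66.87.47
  165.66.86.0/23 (165.66.86.0 - 165.66.87.255) does not contain 164.66.87.47
  164.66.208.0/21 (164.66.208.0 - 164.66.215.255) does not contain 164.66.87.47
  164.98.80.0/21 (164.98.80.0 - 164.98.87.255) does not contain 164.66.87.47
  164.66.112.0/21 (164.66.112.0 - 164.66.119.255) does not contain 164.66.87.47
Longest matching prefix is /20 -> interface ge-0/0/3.

ge-0/0/3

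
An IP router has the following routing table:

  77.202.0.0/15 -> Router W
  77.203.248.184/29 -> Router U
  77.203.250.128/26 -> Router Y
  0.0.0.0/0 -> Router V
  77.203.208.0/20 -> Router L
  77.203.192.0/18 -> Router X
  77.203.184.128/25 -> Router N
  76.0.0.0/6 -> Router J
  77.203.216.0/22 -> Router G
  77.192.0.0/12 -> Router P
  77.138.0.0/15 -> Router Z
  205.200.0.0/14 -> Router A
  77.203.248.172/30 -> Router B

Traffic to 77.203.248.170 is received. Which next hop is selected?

Router X

Routes whose prefix contains 77.203.248.170:
  0.0.0.0/0 (default, matches everything) -> Router V
  76.0.0.0/6 (76.0.0.0 - 79.255.255.255) -> Router J
  77.192.0.0/12 (77.192.0.0 - 77.207.255.255) -> Router P
  77.202.0.0/15 (77.202.0.0 - 77.203.255.255) -> Router W
  77.203.192.0/18 (77.203.192.0 - 77.203.255.255) -> Router X
More-specific entries that do NOT match:
  77.203.248.172/30 (77.203.248.172 - 77.203.248.175) does not contain 77.203.248.170
  77.203.248.184/29 (77.203.248.184 - 77.203.248.191) does not contain 77.203.248.170
  77.203.250.128/26 (77.203.250.128 - 77.203.250.191) does not contain 77.203.248.170
  77.203.184.128/25 (77.203.184.128 - 77.203.184.255) does not contain 77.203.248.170
  77.203.216.0/22 (77.203.216.0 - 77.203.219.255) does not contain 77.203.248.170
  77.203.208.0/20 (77.203.208.0 - 77.203.223.255) does not contain 77.203.248.170
Longest matching prefix is /18 -> next hop Router X.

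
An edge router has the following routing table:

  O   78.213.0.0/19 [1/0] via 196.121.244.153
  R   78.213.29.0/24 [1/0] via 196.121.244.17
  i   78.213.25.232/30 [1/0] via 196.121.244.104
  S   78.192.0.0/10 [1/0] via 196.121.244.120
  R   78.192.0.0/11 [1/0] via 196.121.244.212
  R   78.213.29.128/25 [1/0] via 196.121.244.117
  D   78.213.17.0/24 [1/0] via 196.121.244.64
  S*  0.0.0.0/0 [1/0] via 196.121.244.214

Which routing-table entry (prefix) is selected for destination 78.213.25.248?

Entries matching 78.213.25.248:
  0.0.0.0/0 (default, matches everything)
  78.192.0.0/10 (78.192.0.0 - 78.255.255.255)
  78.192.0.0/11 (78.192.0.0 - 78.223.255.255)
  78.213.0.0/19 (78.213.0.0 - 78.213.31.255)
Most specific is 78.213.0.0/19.

78.213.0.0/19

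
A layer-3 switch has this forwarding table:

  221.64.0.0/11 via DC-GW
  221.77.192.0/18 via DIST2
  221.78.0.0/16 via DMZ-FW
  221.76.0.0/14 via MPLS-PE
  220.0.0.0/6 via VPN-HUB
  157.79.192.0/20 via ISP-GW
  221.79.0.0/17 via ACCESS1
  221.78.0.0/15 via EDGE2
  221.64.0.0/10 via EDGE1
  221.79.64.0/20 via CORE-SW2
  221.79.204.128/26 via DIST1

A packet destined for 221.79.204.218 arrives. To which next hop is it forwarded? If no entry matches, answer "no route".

Routes whose prefix contains 221.79.204.218:
  220.0.0.0/6 (220.0.0.0 - 223.255.255.255) -> VPN-HUB
  221.64.0.0/10 (221.64.0.0 - 221.127.255.255) -> EDGE1
  221.64.0.0/11 (221.64.0.0 - 221.95.255.255) -> DC-GW
  221.76.0.0/14 (221.76.0.0 - 221.79.255.255) -> MPLS-PE
  221.78.0.0/15 (221.78.0.0 - 221.79.255.255) -> EDGE2
More-specific entries that do NOT match:
  221.79.204.128/26 (221.79.204.128 - 221.79.204.191) does not contain 221.79.204.218
  157.79.192.0/20 (157.79.192.0 - 157.79.207.255) does not contain 221.79.204.218
  221.79.64.0/20 (221.79.64.0 - 221.79.79.255) does not contain 221.79.204.218
  221.77.192.0/18 (221.77.192.0 - 221.77.255.255) does not contain 221.79.204.218
  221.79.0.0/17 (221.79.0.0 - 221.79.127.255) does not contain 221.79.204.218
  221.78.0.0/16 (221.78.0.0 - 221.78.255.255) does not contain 221.79.204.218
Longest matching prefix is /15 -> next hop EDGE2.

EDGE2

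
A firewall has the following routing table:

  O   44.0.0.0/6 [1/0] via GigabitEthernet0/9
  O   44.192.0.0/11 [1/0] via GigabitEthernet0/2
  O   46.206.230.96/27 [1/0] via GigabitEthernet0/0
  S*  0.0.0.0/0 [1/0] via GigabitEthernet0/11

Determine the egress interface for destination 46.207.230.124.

GigabitEthernet0/9

Routes whose prefix contains 46.207.230.124:
  0.0.0.0/0 (default, matches everything) -> GigabitEthernet0/11
  44.0.0.0/6 (44.0.0.0 - 47.255.255.255) -> GigabitEthernet0/9
More-specific entries that do NOT match:
  46.206.230.96/27 (46.206.230.96 - 46.206.230.127) does not contain 46.207.230.124
  44.192.0.0/11 (44.192.0.0 - 44.223.255.255) does not contain 46.207.230.124
Longest matching prefix is /6 -> interface GigabitEthernet0/9.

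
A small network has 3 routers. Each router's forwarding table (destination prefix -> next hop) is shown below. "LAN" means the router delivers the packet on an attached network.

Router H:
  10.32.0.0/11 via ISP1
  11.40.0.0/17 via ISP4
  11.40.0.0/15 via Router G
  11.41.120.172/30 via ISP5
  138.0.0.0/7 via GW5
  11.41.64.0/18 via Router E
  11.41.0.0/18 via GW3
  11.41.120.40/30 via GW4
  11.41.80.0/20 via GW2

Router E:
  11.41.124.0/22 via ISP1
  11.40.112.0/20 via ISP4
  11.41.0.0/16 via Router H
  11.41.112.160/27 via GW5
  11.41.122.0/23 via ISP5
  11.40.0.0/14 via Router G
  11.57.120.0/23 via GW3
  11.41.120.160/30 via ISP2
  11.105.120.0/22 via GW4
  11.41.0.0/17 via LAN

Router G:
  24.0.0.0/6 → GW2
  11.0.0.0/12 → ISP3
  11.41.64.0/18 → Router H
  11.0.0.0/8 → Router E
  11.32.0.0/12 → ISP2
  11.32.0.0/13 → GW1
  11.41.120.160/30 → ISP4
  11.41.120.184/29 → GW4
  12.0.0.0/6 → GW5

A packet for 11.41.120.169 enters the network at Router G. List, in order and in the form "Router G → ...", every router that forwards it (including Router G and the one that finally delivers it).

Router G → Router H → Router E

At Router G: longest match for 11.41.120.169 is 11.41.64.0/18 -> Router H
At Router H: longest match for 11.41.120.169 is 11.41.64.0/18 -> Router E
At Router E: longest match for 11.41.120.169 is 11.41.0.0/17 -> LAN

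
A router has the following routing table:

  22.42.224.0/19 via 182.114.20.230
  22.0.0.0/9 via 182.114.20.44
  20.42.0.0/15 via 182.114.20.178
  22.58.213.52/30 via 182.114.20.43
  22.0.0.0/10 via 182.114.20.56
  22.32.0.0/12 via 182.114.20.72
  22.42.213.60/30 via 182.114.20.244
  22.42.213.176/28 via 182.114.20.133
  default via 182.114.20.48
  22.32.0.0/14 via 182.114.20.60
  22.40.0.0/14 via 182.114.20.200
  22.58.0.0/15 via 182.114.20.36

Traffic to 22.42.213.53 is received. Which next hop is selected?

182.114.20.200

Routes whose prefix contains 22.42.213.53:
  0.0.0.0/0 (default, matches everything) -> 182.114.20.48
  22.0.0.0/9 (22.0.0.0 - 22.127.255.255) -> 182.114.20.44
  22.0.0.0/10 (22.0.0.0 - 22.63.255.255) -> 182.114.20.56
  22.32.0.0/12 (22.32.0.0 - 22.47.255.255) -> 182.114.20.72
  22.40.0.0/14 (22.40.0.0 - 22.43.255.255) -> 182.114.20.200
More-specific entries that do NOT match:
  22.58.213.52/30 (22.58.213.52 - 22.58.213.55) does not contain 22.42.213.53
  22.42.213.60/30 (22.42.213.60 - 22.42.213.63) does not contain 22.42.213.53
  22.42.213.176/28 (22.42.213.176 - 22.42.213.191) does not contain 22.42.213.53
  22.42.224.0/19 (22.42.224.0 - 22.42.255.255) does not contain 22.42.213.53
  20.42.0.0/15 (20.42.0.0 - 20.43.255.255) does not contain 22.42.213.53
  22.58.0.0/15 (22.58.0.0 - 22.59.255.255) does not contain 22.42.213.53
Longest matching prefix is /14 -> next hop 182.114.20.200.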